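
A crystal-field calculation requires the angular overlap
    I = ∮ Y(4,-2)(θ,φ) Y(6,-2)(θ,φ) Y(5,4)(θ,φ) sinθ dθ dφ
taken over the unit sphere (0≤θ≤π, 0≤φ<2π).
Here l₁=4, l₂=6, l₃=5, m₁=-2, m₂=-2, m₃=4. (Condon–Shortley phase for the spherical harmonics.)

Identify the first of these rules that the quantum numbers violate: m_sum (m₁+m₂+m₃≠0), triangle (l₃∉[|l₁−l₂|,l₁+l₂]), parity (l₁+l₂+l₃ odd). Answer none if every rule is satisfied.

parity

azimuthal sum: -2 − 2 + 4 = 0  ✓
2 ≤ 5 ≤ 10 (triangle on l)  ✓
L = 4 + 6 + 5 = 15 (odd)  ✗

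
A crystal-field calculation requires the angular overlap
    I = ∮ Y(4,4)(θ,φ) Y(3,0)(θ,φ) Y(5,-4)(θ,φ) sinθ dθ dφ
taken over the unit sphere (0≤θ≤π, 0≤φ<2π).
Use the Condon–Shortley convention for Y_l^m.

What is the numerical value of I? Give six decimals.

-0.207724

m-sum 0 ✓  L=12 even ✓  1≤5≤7 ✓
Π(2lᵢ+1) = 9×7×11 = 693
triangle coeff Δ(4,3,5) = 1/180180
Σ_t [0,2]: t=0:+1/576 t=1:−1/144 t=2:+1/576 = -1/288
(3j)²=20/1001 [(4 3 5; 0 0 0)], sign=+1
Σ_t [0,0]: t=0:+1/8640 = 1/8640
(3j)²=28/715 [(4 3 5; 4 0 -4)], sign=-1
⇒ 4πI² = 1008/1859
I = (-1)√(1008/1859/(4π)) = -0.20772350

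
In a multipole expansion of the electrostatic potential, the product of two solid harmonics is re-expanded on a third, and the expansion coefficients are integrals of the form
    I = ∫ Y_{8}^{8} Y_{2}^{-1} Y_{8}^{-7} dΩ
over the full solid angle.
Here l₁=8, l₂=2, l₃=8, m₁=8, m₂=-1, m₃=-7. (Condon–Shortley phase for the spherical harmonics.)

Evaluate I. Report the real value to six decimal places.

0.162642

Rules hold: Σm=0, L=18 even, 6≤8≤10.
N = 17·5·17 = 1445
Δ = 2!·14!·2!/19! = 1/348840
Racah Σ t=0..2: t=0:+1/116121600 t=1:−1/25401600 t=2:+1/116121600 = -1/45158400
⇒ 3j(8 2 8; 0 0 0)² = 24/1615, sgn -1
Racah Σ t=0..0: t=0:+1/174356582400 = 1/174356582400
⇒ 3j(8 2 8; 8 -1 -7)² = 5/323, sgn -1
4πI² = N·(3j₀)²·(3jₘ)² = 120/361
I = +1·√(0.33241/4π) = 0.16264177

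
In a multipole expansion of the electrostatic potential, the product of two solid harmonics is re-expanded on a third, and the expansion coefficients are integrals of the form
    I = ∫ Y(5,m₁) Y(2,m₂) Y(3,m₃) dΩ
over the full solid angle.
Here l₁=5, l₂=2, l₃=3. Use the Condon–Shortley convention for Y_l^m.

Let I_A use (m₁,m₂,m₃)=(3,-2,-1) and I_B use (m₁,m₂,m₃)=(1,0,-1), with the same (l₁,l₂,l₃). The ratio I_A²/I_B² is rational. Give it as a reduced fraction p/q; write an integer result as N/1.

Same 5,2,3: normalisation and zero-m 3j drop out of the ratio.
A: Δ: 4! 6! 0! / 11! → 1/2310; sum: t=0:+1/1152 = 1/1152; 3j²(5 2 3; 3 -2 -1) = Δ·Π!·Σ² = 1/33  (sign +1)
B: Δ: 4! 6! 0! / 11! → 1/2310; sum: t=2:+1/192 = 1/192; 3j²(5 2 3; 1 0 -1) = Δ·Π!·Σ² = 3/77  (sign +1)
I_A²/I_B² = (1/33)/(3/77) = 7/9

7/9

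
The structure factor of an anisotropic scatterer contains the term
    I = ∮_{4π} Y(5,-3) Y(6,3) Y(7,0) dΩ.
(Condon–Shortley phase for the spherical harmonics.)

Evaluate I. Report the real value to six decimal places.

Rules hold: Σm=0, L=18 even, 1≤7≤11.
N = 11·13·15 = 2145
Δ = 4!·6!·8!/19! = 1/174594420
Racah Σ t=0..4: t=0:+1/4147200 t=1:−1/207360 t=2:+1/82944 t=3:−1/207360 t=4:+1/4147200 = 1/345600
⇒ 3j(5 6 7; 0 0 0)² = 420/46189, sgn -1
Racah Σ t=2..4: t=2:+1/14515200 t=3:−1/1036800 t=4:+1/829440 = 1/3225600
⇒ 3j(5 6 7; -3 3 0)² = 567/230945, sgn -1
4πI² = N·(3j₀)²·(3jₘ)² = 714420/14919047
I = +1·√(0.0478864/4π) = 0.06173072

0.061731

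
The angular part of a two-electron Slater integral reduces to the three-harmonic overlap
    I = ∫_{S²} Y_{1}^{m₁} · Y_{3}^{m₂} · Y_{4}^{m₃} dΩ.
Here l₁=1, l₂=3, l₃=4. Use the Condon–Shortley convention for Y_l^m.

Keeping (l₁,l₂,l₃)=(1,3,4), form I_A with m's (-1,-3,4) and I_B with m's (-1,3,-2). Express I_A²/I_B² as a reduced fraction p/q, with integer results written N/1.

28/1

l's match ⇒ only the (l;m) 3-j factors differ between A and B.
A: triangle coeff Δ(1,3,4) = 1/252; Σ_t [0,0]: t=0:+1/1440 = 1/1440; (3j)²=1/9 [(1 3 4; -1 -3 4)], sign=+1
B: triangle coeff Δ(1,3,4) = 1/252; Σ_t [0,0]: t=0:+1/1440 = 1/1440; (3j)²=1/252 [(1 3 4; -1 3 -2)], sign=+1
I_A²/I_B² = (1/9)/(1/252) = 28/1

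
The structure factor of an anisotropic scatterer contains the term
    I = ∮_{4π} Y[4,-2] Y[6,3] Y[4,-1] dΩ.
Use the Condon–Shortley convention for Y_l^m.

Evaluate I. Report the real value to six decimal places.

-0.103072

Rules hold: Σm=0, L=14 even, 2≤4≤10.
N = 9·13·9 = 1053
Δ = 6!·2!·6!/15! = 1/1261260
Racah Σ t=2..4: t=2:+1/4608 t=3:−1/1296 t=4:+1/4608 = -7/20736
⇒ 3j(4 6 4; 0 0 0)² = 20/1287, sgn -1
Racah Σ t=4..6: t=4:+1/11520 t=5:−1/5760 t=6:+1/51840 = -7/103680
⇒ 3j(4 6 4; -2 3 -1)² = 7/858, sgn +1
4πI² = N·(3j₀)²·(3jₘ)² = 210/1573
I = -1·√(0.133503/4π) = -0.10307192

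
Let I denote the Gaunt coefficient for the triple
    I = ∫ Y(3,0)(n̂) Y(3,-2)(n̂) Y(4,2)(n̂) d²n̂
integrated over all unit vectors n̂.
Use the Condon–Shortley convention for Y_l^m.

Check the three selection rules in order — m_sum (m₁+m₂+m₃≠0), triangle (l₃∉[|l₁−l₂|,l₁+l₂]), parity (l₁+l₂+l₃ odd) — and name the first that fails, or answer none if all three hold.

none

m₁+m₂+m₃ = 0 − 2 + 2 = 0  ✓
triangle: |3−3|=0 ≤ l₃=4 ≤ 3+3=6  ✓
parity: l₁+l₂+l₃ = 10 is even  ✓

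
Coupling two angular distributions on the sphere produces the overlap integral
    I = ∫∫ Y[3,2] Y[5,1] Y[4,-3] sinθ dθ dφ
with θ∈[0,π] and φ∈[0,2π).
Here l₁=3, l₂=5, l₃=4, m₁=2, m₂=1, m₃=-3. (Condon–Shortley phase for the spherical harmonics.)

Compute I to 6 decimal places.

Rules hold: Σm=0, L=12 even, 2≤4≤8.
N = 7·11·9 = 693
Δ = 4!·2!·6!/13! = 1/180180
Racah Σ t=1..3: t=1:−1/576 t=2:+1/144 t=3:−1/576 = 1/288
⇒ 3j(3 5 4; 0 0 0)² = 20/1001, sgn +1
Racah Σ t=0..1: t=0:+1/17280 t=1:−1/1440 = -11/17280
⇒ 3j(3 5 4; 2 1 -3)² = 11/468, sgn +1
4πI² = N·(3j₀)²·(3jₘ)² = 55/169
I = +1·√(0.325444/4π) = 0.16092854

0.160929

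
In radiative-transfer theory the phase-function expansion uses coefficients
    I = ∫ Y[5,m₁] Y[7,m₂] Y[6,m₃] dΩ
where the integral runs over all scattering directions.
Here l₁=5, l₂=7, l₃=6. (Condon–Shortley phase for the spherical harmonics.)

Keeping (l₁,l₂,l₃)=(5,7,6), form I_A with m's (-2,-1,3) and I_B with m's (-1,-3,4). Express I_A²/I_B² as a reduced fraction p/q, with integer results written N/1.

33327/42250

l's match ⇒ only the (l;m) 3-j factors differ between A and B.
A: triangle coeff Δ(5,7,6) = 1/174594420; Σ_t [3,6]: t=3:−1/622080 t=4:+1/414720 t=5:−1/2419200 t=6:+1/174182400 = 23/58060800; (3j)²=1587/923780 [(5 7 6; -2 -1 3)], sign=-1
B: triangle coeff Δ(5,7,6) = 1/174594420; Σ_t [2,4]: t=2:+1/1658880 t=3:−1/1088640 t=4:+1/7741440 = -13/69672960; (3j)²=325/149226 [(5 7 6; -1 -3 4)], sign=-1
I_A²/I_B² = (1587/923780)/(325/149226) = 33327/42250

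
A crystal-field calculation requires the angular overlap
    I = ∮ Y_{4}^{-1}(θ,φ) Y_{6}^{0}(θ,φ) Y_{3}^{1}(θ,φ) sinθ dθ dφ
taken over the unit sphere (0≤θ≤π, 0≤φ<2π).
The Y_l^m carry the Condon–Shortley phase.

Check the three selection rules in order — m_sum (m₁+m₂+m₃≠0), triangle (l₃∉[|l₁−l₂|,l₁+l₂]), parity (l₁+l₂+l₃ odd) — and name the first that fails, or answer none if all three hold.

m₁+m₂+m₃ = -1 + 0 + 1 = 0  ✓
triangle: |4−6|=2 ≤ l₃=3 ≤ 4+6=10  ✓
parity: l₁+l₂+l₃ = 13 is odd  ✗

parity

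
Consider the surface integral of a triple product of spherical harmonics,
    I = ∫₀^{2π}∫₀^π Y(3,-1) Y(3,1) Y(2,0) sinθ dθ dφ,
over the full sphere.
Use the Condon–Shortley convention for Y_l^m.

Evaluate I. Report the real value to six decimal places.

Checks pass: Σm=0; 8 even; l₃=2∈[0,6].
(2·3+1)(2·3+1)(2·2+1) = 245
Δ: 4! 2! 2! / 9! → 1/3780
sum: t=1:−1/24 t=2:+1/4 t=3:−1/24 = 1/6
3j²(3 3 2; 0 0 0) = Δ·Π!·Σ² = 4/105  (sign +1)
sum: t=2:+1/16 t=3:−1/6 t=4:+1/96 = -3/32
3j²(3 3 2; -1 1 0) = Δ·Π!·Σ² = 3/140  (sign -1)
combine: 4πI² = 245·4/105·3/140 = 1/5
take √, sign -1: I = -0.12615663

-0.126157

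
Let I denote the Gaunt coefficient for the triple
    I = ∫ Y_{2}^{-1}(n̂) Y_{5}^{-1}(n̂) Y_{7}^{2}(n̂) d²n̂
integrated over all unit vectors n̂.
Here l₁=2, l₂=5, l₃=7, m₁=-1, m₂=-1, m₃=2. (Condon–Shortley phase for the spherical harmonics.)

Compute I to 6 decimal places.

0.232242

m-sum 0 ✓  L=14 even ✓  3≤7≤7 ✓
Π(2lᵢ+1) = 5×11×15 = 825
triangle coeff Δ(2,5,7) = 1/15015
Σ_t [0,0]: t=0:+1/57600 = 1/57600
(3j)²=21/715 [(2 5 7; 0 0 0)], sign=-1
Σ_t [0,0]: t=0:+1/103680 = 1/103680
(3j)²=4/143 [(2 5 7; -1 -1 2)], sign=-1
⇒ 4πI² = 1260/1859
I = (+1)√(1260/1859/(4π)) = 0.23224194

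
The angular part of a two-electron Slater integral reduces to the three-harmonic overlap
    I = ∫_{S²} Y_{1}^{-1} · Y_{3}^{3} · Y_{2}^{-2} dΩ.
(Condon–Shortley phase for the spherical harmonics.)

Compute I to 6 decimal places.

Rules hold: Σm=0, L=6 even, 2≤2≤4.
N = 3·7·5 = 105
Δ = 2!·0!·4!/7! = 1/105
Racah Σ t=1..1: t=1:−1/4 = -1/4
⇒ 3j(1 3 2; 0 0 0)² = 3/35, sgn -1
Racah Σ t=2..2: t=2:+1/48 = 1/48
⇒ 3j(1 3 2; -1 3 -2)² = 1/7, sgn +1
4πI² = N·(3j₀)²·(3jₘ)² = 9/7
I = -1·√(1.28571/4π) = -0.31986543

-0.319865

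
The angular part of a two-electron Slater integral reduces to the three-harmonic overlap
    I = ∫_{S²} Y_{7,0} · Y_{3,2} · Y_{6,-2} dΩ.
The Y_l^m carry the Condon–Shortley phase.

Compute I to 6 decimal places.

-0.160413

Checks pass: Σm=0; 16 even; l₃=6∈[4,10].
(2·7+1)(2·3+1)(2·6+1) = 1365
Δ: 4! 10! 2! / 17! → 1/2042040
sum: t=1:−1/207360 t=2:+1/57600 t=3:−1/207360 = 1/129600
3j²(7 3 6; 0 0 0) = Δ·Π!·Σ² = 168/12155  (sign +1)
sum: t=3:−1/207360 t=4:+1/725760 = -1/290304
3j²(7 3 6; 0 2 -2) = Δ·Π!·Σ² = 125/7293  (sign -1)
combine: 4πI² = 1365·168/12155·125/7293 = 147000/454597
take √, sign -1: I = -0.16041333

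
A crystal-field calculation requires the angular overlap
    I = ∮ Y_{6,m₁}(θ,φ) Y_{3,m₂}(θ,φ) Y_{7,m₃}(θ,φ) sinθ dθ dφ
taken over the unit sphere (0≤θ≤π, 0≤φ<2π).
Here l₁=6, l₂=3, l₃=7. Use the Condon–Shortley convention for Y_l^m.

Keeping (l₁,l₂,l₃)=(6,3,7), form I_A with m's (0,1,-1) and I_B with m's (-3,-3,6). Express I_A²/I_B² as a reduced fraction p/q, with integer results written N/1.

182/825

Shared (l₁,l₂,l₃)=(6,3,7): N and (l;000)² cancel in I_A²/I_B².
A: Δ = 2!·10!·4!/17! = 1/2042040; Racah Σ t=0..2: t=0:+1/829440 t=1:−1/86400 t=2:+1/138240 = -13/4147200; ⇒ 3j(6 3 7; 0 1 -1)² = 13/3740, sgn -1
B: Δ = 2!·10!·4!/17! = 1/2042040; Racah Σ t=0..0: t=0:+1/17418240 = 1/17418240; ⇒ 3j(6 3 7; -3 -3 6)² = 15/952, sgn -1
I_A²/I_B² = (13/3740)/(15/952) = 182/825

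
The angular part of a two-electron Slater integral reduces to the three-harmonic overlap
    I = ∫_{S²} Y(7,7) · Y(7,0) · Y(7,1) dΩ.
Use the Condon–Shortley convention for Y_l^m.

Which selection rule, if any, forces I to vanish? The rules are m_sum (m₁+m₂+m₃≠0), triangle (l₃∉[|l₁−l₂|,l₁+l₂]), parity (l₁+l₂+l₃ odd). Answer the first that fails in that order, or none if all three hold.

m_sum

Σmᵢ = 8  ✗
l₃∈[|l₁−l₂|,l₁+l₂]=[0,14], have l₃=7
Σlᵢ = 21 ⇒ odd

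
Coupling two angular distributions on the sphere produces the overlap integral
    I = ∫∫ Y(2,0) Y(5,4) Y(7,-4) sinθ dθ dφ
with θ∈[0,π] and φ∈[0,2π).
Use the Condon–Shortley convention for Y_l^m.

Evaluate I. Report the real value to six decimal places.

0.145565

m-sum 0 ✓  L=14 even ✓  3≤7≤7 ✓
Π(2lᵢ+1) = 5×11×15 = 825
triangle coeff Δ(2,5,7) = 1/15015
Σ_t [0,0]: t=0:+1/57600 = 1/57600
(3j)²=21/715 [(2 5 7; 0 0 0)], sign=-1
Σ_t [0,0]: t=0:+1/1451520 = 1/1451520
(3j)²=1/91 [(2 5 7; 0 4 -4)], sign=-1
⇒ 4πI² = 45/169
I = (+1)√(45/169/(4π)) = 0.14556534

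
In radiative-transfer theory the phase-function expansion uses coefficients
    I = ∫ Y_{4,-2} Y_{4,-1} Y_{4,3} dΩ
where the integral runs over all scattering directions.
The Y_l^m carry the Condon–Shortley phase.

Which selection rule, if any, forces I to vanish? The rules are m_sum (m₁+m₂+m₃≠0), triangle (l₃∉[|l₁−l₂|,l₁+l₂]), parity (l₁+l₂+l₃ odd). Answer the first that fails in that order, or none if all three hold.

Σmᵢ = 0  ✓
l₃∈[|l₁−l₂|,l₁+l₂]=[0,8], have l₃=4  ✓
Σlᵢ = 12 ⇒ even  ✓

none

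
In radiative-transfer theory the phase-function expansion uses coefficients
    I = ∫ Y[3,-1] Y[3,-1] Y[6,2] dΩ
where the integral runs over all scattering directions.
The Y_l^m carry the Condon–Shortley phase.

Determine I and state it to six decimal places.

0.242943

m-sum 0 ✓  L=12 even ✓  0≤6≤6 ✓
Π(2lᵢ+1) = 7×7×13 = 637
triangle coeff Δ(3,3,6) = 1/12012
Σ_t [0,0]: t=0:+1/1296 = 1/1296
(3j)²=100/3003 [(3 3 6; 0 0 0)], sign=+1
Σ_t [0,0]: t=0:+1/2304 = 1/2304
(3j)²=5/143 [(3 3 6; -1 -1 2)], sign=+1
⇒ 4πI² = 3500/4719
I = (+1)√(3500/4719/(4π)) = 0.24294284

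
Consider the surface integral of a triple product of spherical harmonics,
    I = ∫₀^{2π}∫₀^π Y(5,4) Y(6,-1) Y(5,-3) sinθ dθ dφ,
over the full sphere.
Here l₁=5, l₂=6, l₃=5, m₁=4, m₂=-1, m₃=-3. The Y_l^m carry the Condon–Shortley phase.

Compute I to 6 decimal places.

Checks pass: Σm=0; 16 even; l₃=5∈[1,11].
(2·5+1)(2·6+1)(2·5+1) = 1573
Δ: 6! 4! 6! / 17! → 1/28588560
sum: t=1:−1/345600 t=2:+1/13824 t=3:−1/5184 t=4:+1/13824 t=5:−1/345600 = -7/129600
3j²(5 6 5; 0 0 0) = Δ·Π!·Σ² = 80/7293  (sign +1)
sum: t=0:+1/518400 t=1:−1/138240 = -11/2073600
3j²(5 6 5; 4 -1 -3) = Δ·Π!·Σ² = 77/4420  (sign -1)
combine: 4πI² = 1573·80/7293·77/4420 = 3388/11271
take √, sign -1: I = -0.15466268

-0.154663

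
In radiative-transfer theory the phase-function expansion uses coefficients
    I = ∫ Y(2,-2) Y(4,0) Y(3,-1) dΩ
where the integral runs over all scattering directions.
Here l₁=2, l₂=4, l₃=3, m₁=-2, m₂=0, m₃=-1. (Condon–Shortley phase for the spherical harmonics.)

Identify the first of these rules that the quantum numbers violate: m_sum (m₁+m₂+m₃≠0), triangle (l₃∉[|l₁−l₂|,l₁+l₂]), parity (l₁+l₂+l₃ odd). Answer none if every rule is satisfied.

m_sum

Σmᵢ = -3  ✗
l₃∈[|l₁−l₂|,l₁+l₂]=[2,6], have l₃=3
Σlᵢ = 9 ⇒ odd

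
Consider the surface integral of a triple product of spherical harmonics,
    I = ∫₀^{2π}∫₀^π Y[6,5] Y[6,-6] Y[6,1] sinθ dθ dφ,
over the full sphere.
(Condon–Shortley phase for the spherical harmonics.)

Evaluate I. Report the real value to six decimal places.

0.117823

m-sum 0 ✓  L=18 even ✓  0≤6≤12 ✓
Π(2lᵢ+1) = 13×13×13 = 2197
triangle coeff Δ(6,6,6) = 1/325909584
Σ_t [0,6]: t=0:+1/373248000 t=1:−1/1728000 t=2:+1/110592 t=3:−1/46656 t=4:+1/110592 t=5:−1/1728000 t=6:+1/373248000 = -7/1555200
(3j)²=400/46189 [(6 6 6; 0 0 0)], sign=-1
Σ_t [0,0]: t=0:+1/62208000 = 1/62208000
(3j)²=77/8398 [(6 6 6; 5 -6 1)], sign=-1
⇒ 4πI² = 18200/104329
I = (+1)√(18200/104329/(4π)) = 0.11782250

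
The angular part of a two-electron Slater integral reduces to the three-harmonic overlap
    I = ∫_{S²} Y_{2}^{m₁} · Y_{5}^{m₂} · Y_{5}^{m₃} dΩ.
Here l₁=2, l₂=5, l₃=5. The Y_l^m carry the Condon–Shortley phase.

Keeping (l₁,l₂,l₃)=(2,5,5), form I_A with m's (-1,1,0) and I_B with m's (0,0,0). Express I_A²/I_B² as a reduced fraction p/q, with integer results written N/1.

1/20

Same 2,5,5: normalisation and zero-m 3j drop out of the ratio.
A: Δ: 2! 2! 8! / 13! → 1/38610; sum: t=1:−1/1440 t=2:+1/1152 = 1/5760; 3j²(2 5 5; -1 1 0) = Δ·Π!·Σ² = 1/858  (sign -1)
B: Δ: 2! 2! 8! / 13! → 1/38610; sum: t=0:+1/2880 t=1:−1/576 t=2:+1/2880 = -1/960; 3j²(2 5 5; 0 0 0) = Δ·Π!·Σ² = 10/429  (sign +1)
I_A²/I_B² = (1/858)/(10/429) = 1/20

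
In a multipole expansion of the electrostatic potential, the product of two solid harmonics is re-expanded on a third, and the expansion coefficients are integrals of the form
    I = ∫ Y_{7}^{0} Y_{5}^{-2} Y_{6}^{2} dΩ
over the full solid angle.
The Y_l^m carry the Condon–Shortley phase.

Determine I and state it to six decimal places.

Rules hold: Σm=0, L=18 even, 2≤6≤12.
N = 15·11·13 = 2145
Δ = 6!·8!·4!/19! = 1/174594420
Racah Σ t=1..5: t=1:−1/4147200 t=2:+1/207360 t=3:−1/82944 t=4:+1/207360 t=5:−1/4147200 = -1/345600
⇒ 3j(7 5 6; 0 0 0)² = 420/46189, sgn -1
Racah Σ t=0..3: t=0:+1/21772800 t=1:−1/691200 t=2:+1/207360 t=3:−1/497664 = 41/29030400
⇒ 3j(7 5 6; 0 -2 2)² = 11767/1385670, sgn +1
4πI² = N·(3j₀)²·(3jₘ)² = 2471070/14919047
I = -1·√(0.165632/4π) = -0.11480665

-0.114807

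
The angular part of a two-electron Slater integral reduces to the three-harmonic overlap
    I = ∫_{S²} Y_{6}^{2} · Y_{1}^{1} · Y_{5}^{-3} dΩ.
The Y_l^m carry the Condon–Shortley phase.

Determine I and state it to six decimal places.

Rules hold: Σm=0, L=12 even, 5≤5≤7.
N = 13·3·11 = 429
Δ = 2!·10!·0!/13! = 1/858
Racah Σ t=1..1: t=1:−1/14400 = -1/14400
⇒ 3j(6 1 5; 0 0 0)² = 6/143, sgn +1
Racah Σ t=2..2: t=2:+1/161280 = 1/161280
⇒ 3j(6 1 5; 2 1 -3)² = 1/143, sgn +1
4πI² = N·(3j₀)²·(3jₘ)² = 18/143
I = +1·√(0.125874/4π) = 0.10008369

0.100084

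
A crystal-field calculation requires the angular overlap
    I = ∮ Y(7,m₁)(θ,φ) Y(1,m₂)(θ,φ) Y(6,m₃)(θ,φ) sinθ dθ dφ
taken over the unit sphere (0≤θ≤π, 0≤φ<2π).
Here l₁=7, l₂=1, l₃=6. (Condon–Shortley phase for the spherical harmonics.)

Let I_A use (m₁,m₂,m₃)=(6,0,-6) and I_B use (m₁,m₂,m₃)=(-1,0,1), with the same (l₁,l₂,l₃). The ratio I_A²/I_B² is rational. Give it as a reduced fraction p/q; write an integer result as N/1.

13/48

l's match ⇒ only the (l;m) 3-j factors differ between A and B.
A: triangle coeff Δ(7,1,6) = 1/1365; Σ_t [1,1]: t=1:−1/479001600 = -1/479001600; (3j)²=1/105 [(7 1 6; 6 0 -6)], sign=-1
B: triangle coeff Δ(7,1,6) = 1/1365; Σ_t [1,1]: t=1:−1/604800 = -1/604800; (3j)²=16/455 [(7 1 6; -1 0 1)], sign=+1
I_A²/I_B² = (1/105)/(16/455) = 13/48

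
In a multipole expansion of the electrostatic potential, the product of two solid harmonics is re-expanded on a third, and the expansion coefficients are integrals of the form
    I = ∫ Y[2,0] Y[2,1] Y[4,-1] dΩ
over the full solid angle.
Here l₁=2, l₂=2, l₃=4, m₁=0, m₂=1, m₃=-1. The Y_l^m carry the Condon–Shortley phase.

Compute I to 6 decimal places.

Checks pass: Σm=0; 8 even; l₃=4∈[0,4].
(2·2+1)(2·2+1)(2·4+1) = 225
Δ: 0! 4! 4! / 9! → 1/630
sum: t=0:+1/16 = 1/16
3j²(2 2 4; 0 0 0) = Δ·Π!·Σ² = 2/35  (sign +1)
sum: t=0:+1/24 = 1/24
3j²(2 2 4; 0 1 -1) = Δ·Π!·Σ² = 1/21  (sign -1)
combine: 4πI² = 225·2/35·1/21 = 30/49
take √, sign -1: I = -0.22072812

-0.220728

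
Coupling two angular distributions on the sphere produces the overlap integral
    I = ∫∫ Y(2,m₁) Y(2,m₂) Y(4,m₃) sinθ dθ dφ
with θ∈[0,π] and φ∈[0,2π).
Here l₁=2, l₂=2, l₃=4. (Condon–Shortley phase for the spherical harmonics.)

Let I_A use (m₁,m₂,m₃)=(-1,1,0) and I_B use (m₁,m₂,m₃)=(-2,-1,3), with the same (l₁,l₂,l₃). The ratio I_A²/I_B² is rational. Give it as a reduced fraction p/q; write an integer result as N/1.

16/35

Same 2,2,4: normalisation and zero-m 3j drop out of the ratio.
A: Δ: 0! 4! 4! / 9! → 1/630; sum: t=0:+1/36 = 1/36; 3j²(2 2 4; -1 1 0) = Δ·Π!·Σ² = 8/315  (sign +1)
B: Δ: 0! 4! 4! / 9! → 1/630; sum: t=0:+1/144 = 1/144; 3j²(2 2 4; -2 -1 3) = Δ·Π!·Σ² = 1/18  (sign -1)
I_A²/I_B² = (8/315)/(1/18) = 16/35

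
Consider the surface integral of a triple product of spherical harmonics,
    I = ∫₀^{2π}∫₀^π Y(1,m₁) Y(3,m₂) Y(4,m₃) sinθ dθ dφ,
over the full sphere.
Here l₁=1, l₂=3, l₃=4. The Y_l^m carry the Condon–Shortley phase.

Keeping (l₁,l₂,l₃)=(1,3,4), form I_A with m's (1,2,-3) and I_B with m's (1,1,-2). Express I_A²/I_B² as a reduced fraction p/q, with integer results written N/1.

7/5

Same 1,3,4: normalisation and zero-m 3j drop out of the ratio.
A: Δ: 0! 2! 6! / 9! → 1/252; sum: t=0:+1/240 = 1/240; 3j²(1 3 4; 1 2 -3) = Δ·Π!·Σ² = 1/12  (sign -1)
B: Δ: 0! 2! 6! / 9! → 1/252; sum: t=0:+1/96 = 1/96; 3j²(1 3 4; 1 1 -2) = Δ·Π!·Σ² = 5/84  (sign +1)
I_A²/I_B² = (1/12)/(5/84) = 7/5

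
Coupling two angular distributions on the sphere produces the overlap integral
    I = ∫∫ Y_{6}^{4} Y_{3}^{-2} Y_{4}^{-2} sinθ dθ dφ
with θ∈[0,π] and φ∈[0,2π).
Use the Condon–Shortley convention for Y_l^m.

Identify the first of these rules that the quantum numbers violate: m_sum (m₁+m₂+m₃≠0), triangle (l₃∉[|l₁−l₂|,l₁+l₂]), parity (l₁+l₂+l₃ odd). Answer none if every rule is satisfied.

m₁+m₂+m₃ = 4 − 2 − 2 = 0  ✓
triangle: |6−3|=3 ≤ l₃=4 ≤ 6+3=9  ✓
parity: l₁+l₂+l₃ = 13 is odd  ✗

parity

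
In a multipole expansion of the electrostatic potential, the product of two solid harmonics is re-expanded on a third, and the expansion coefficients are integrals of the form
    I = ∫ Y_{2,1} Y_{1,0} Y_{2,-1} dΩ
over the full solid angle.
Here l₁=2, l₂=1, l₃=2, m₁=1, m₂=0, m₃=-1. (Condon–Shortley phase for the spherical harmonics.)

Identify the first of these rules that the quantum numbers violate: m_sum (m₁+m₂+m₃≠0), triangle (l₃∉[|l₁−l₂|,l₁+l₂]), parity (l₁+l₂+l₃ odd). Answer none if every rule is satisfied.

Σmᵢ = 0  ✓
l₃∈[|l₁−l₂|,l₁+l₂]=[1,3], have l₃=2  ✓
Σlᵢ = 5 ⇒ odd  ✗

parity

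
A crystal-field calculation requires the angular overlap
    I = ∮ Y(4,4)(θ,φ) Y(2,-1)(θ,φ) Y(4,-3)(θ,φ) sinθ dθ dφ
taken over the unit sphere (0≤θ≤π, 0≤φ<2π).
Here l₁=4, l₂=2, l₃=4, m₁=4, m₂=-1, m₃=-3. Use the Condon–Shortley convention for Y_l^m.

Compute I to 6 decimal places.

m-sum 0 ✓  L=10 even ✓  2≤4≤6 ✓
Π(2lᵢ+1) = 9×5×9 = 405
triangle coeff Δ(4,2,4) = 1/13860
Σ_t [0,2]: t=0:+1/192 t=1:−1/36 t=2:+1/192 = -5/288
(3j)²=20/693 [(4 2 4; 0 0 0)], sign=-1
Σ_t [0,0]: t=0:+1/1440 = 1/1440
(3j)²=7/165 [(4 2 4; 4 -1 -3)], sign=-1
⇒ 4πI² = 60/121
I = (+1)√(60/121/(4π)) = 0.19864517

0.198645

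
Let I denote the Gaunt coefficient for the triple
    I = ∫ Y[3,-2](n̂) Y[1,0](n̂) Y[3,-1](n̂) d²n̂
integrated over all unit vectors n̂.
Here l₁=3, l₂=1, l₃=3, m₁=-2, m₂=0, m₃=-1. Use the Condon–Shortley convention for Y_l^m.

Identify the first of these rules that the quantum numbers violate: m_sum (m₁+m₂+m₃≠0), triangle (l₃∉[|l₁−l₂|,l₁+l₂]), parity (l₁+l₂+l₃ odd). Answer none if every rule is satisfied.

Σmᵢ = -3  ✗
l₃∈[|l₁−l₂|,l₁+l₂]=[2,4], have l₃=3
Σlᵢ = 7 ⇒ odd

m_sum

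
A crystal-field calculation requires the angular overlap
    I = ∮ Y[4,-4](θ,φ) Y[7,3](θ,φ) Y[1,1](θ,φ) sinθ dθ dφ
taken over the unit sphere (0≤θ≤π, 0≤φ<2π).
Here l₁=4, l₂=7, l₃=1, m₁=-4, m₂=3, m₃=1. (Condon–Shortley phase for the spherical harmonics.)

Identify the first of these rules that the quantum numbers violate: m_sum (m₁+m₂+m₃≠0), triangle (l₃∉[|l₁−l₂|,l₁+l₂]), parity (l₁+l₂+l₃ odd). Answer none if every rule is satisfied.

azimuthal sum: -4 + 3 + 1 = 0  ✓
3 ≤ 1 ≤ 11 (triangle on l)  ✗
L = 4 + 7 + 1 = 12 (even)

triangle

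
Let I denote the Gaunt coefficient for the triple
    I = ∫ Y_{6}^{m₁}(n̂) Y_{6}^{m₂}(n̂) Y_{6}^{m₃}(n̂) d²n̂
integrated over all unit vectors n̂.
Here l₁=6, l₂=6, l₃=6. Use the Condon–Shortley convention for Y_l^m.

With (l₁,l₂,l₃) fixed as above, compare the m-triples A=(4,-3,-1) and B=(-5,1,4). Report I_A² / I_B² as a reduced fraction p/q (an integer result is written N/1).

l's match ⇒ only the (l;m) 3-j factors differ between A and B.
A: triangle coeff Δ(6,6,6) = 1/325909584; Σ_t [0,2]: t=0:+1/1244160 t=1:−1/691200 t=2:+1/4147200 = -1/2488320; (3j)²=875/184756 [(6 6 6; 4 -3 -1)], sign=+1
B: triangle coeff Δ(6,6,6) = 1/325909584; Σ_t [5,6]: t=5:−1/4147200 t=6:+1/10368000 = -1/6912000; (3j)²=189/16796 [(6 6 6; -5 1 4)], sign=-1
I_A²/I_B² = (875/184756)/(189/16796) = 125/297

125/297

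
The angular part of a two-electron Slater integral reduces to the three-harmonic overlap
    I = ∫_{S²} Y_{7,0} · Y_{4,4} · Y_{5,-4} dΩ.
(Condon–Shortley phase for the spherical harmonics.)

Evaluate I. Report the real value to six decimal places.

Checks pass: Σm=0; 16 even; l₃=5∈[3,11].
(2·7+1)(2·4+1)(2·5+1) = 1485
Δ: 6! 8! 2! / 17! → 1/6126120
sum: t=2:+1/69120 t=3:−1/20736 t=4:+1/69120 = -1/51840
3j²(7 4 5; 0 0 0) = Δ·Π!·Σ² = 280/21879  (sign +1)
sum: t=6:+1/7257600 = 1/7257600
3j²(7 4 5; 0 4 -4) = Δ·Π!·Σ² = 14/12155  (sign -1)
combine: 4πI² = 1485·280/21879·14/12155 = 11760/537251
take √, sign -1: I = -0.04173593

-0.041736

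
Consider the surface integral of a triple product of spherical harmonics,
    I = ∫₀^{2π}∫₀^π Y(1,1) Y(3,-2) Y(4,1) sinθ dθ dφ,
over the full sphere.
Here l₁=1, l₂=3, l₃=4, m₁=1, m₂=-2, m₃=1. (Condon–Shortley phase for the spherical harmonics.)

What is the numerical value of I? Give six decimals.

-0.106622

m-sum 0 ✓  L=8 even ✓  2≤4≤4 ✓
Π(2lᵢ+1) = 3×7×9 = 189
triangle coeff Δ(1,3,4) = 1/252
Σ_t [0,0]: t=0:+1/36 = 1/36
(3j)²=4/63 [(1 3 4; 0 0 0)], sign=+1
Σ_t [0,0]: t=0:+1/240 = 1/240
(3j)²=1/84 [(1 3 4; 1 -2 1)], sign=-1
⇒ 4πI² = 1/7
I = (-1)√(1/7/(4π)) = -0.10662181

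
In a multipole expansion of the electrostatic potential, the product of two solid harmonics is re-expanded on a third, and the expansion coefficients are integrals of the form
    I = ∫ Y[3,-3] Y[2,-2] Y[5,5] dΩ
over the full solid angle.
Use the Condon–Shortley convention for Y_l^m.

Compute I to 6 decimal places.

Checks pass: Σm=0; 10 even; l₃=5∈[1,5].
(2·3+1)(2·2+1)(2·5+1) = 385
Δ: 0! 6! 4! / 11! → 1/2310
sum: t=0:+1/144 = 1/144
3j²(3 2 5; 0 0 0) = Δ·Π!·Σ² = 10/231  (sign -1)
sum: t=0:+1/17280 = 1/17280
3j²(3 2 5; -3 -2 5) = Δ·Π!·Σ² = 1/11  (sign +1)
combine: 4πI² = 385·10/231·1/11 = 50/33
take √, sign -1: I = -0.34723469

-0.347235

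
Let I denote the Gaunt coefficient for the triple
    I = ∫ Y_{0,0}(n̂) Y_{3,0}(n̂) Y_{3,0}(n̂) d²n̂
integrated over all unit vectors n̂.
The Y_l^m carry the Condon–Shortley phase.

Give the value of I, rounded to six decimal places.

Rules hold: Σm=0, L=6 even, 3≤3≤3.
N = 1·7·7 = 49
Δ = 0!·0!·6!/7! = 1/7
Racah Σ t=0..0: t=0:+1/36 = 1/36
⇒ 3j(0 3 3; 0 0 0)² = 1/7, sgn -1
(m-triple is (0,0,0) — same symbol as above.)
4πI² = N·(3j₀)²·(3jₘ)² = 1/1
I = +1·√(1/4π) = 0.28209479

0.282095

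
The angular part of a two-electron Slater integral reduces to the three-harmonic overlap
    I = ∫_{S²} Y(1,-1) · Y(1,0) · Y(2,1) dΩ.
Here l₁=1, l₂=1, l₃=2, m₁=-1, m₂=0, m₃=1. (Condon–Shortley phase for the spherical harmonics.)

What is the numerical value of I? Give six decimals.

Checks pass: Σm=0; 4 even; l₃=2∈[0,2].
(2·1+1)(2·1+1)(2·2+1) = 45
Δ: 0! 2! 2! / 5! → 1/30
sum: t=0:+1/1 = 1/1
3j²(1 1 2; 0 0 0) = Δ·Π!·Σ² = 2/15  (sign +1)
sum: t=0:+1/2 = 1/2
3j²(1 1 2; -1 0 1) = Δ·Π!·Σ² = 1/10  (sign -1)
combine: 4πI² = 45·2/15·1/10 = 3/5
take √, sign -1: I = -0.21850969

-0.218510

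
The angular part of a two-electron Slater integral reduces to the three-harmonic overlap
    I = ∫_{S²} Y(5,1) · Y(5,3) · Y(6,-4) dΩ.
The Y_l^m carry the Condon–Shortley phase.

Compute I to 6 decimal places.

-0.069086

Rules hold: Σm=0, L=16 even, 0≤6≤10.
N = 11·11·13 = 1573
Δ = 4!·6!·6!/17! = 1/28588560
Racah Σ t=0..4: t=0:+1/345600 t=1:−1/13824 t=2:+1/5184 t=3:−1/13824 t=4:+1/345600 = 7/129600
⇒ 3j(5 5 6; 0 0 0)² = 80/7293, sgn +1
Racah Σ t=2..4: t=2:+1/138240 t=3:−1/86400 t=4:+1/829440 = -13/4147200
⇒ 3j(5 5 6; 1 3 -4)² = 13/3740, sgn -1
4πI² = N·(3j₀)²·(3jₘ)² = 52/867
I = -1·√(0.0599769/4π) = -0.06908555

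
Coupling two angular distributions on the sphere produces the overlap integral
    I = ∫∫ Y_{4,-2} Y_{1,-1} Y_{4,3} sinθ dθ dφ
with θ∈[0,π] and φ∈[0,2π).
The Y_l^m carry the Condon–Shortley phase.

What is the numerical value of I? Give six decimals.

Σlᵢ=9 odd — θ-integrand is odd under cosθ→−cosθ; I=0

0.000000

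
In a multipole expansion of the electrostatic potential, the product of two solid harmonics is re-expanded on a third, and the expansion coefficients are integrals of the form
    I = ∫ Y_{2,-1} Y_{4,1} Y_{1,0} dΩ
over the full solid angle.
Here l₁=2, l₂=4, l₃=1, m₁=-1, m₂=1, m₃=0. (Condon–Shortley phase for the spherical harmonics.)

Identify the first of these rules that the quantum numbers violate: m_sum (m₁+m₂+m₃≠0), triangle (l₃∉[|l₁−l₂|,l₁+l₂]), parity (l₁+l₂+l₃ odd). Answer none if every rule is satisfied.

azimuthal sum: -1 + 1 + 0 = 0  ✓
2 ≤ 1 ≤ 6 (triangle on l)  ✗
L = 2 + 4 + 1 = 7 (odd)

triangle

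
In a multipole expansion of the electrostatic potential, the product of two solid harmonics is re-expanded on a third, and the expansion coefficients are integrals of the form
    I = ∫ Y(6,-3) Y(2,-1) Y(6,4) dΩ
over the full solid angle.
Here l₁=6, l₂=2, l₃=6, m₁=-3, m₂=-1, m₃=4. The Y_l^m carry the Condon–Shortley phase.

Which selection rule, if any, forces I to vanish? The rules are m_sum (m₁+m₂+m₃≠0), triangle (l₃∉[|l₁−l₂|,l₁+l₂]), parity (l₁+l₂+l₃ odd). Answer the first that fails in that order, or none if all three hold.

azimuthal sum: -3 − 1 + 4 = 0  ✓
4 ≤ 6 ≤ 8 (triangle on l)  ✓
L = 6 + 2 + 6 = 14 (even)  ✓

none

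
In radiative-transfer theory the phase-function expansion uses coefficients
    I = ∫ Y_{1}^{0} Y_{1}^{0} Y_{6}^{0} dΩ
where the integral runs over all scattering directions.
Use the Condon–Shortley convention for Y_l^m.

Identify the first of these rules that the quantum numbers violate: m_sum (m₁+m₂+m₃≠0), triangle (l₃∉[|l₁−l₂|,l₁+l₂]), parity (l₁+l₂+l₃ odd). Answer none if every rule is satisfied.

triangle

m₁+m₂+m₃ = 0 + 0 + 0 = 0  ✓
triangle: |1−1|=0 ≤ l₃=6 ≤ 1+1=2  ✗
parity: l₁+l₂+l₃ = 8 is even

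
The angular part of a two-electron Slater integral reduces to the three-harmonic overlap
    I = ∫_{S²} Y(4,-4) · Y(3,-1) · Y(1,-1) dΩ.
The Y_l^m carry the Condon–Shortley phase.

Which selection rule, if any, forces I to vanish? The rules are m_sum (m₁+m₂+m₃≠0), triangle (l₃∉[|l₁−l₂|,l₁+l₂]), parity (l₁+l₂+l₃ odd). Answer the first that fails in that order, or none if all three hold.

m_sum

azimuthal sum: -4 − 1 − 1 = -6  ✗
1 ≤ 1 ≤ 7 (triangle on l)
L = 4 + 3 + 1 = 8 (even)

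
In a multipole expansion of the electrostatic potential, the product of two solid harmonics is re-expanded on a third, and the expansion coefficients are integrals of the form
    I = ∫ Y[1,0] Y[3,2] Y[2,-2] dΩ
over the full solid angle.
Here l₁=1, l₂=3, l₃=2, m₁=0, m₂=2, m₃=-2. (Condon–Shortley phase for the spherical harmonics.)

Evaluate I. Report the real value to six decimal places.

Checks pass: Σm=0; 6 even; l₃=2∈[2,4].
(2·1+1)(2·3+1)(2·2+1) = 105
Δ: 2! 0! 4! / 7! → 1/105
sum: t=1:−1/4 = -1/4
3j²(1 3 2; 0 0 0) = Δ·Π!·Σ² = 3/35  (sign -1)
sum: t=1:−1/24 = -1/24
3j²(1 3 2; 0 2 -2) = Δ·Π!·Σ² = 1/21  (sign -1)
combine: 4πI² = 105·3/35·1/21 = 3/7
take √, sign +1: I = 0.18467439

0.184674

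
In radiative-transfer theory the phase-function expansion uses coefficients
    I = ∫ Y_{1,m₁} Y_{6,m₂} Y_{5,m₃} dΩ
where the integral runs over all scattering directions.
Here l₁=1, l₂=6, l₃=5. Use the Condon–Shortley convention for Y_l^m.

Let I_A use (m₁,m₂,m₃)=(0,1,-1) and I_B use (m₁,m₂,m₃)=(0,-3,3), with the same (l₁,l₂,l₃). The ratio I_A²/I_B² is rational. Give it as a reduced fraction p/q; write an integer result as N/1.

Shared (l₁,l₂,l₃)=(1,6,5): N and (l;000)² cancel in I_A²/I_B².
A: Δ = 2!·0!·10!/13! = 1/858; Racah Σ t=1..1: t=1:−1/17280 = -1/17280; ⇒ 3j(1 6 5; 0 1 -1)² = 35/858, sgn -1
B: Δ = 2!·0!·10!/13! = 1/858; Racah Σ t=1..1: t=1:−1/80640 = -1/80640; ⇒ 3j(1 6 5; 0 -3 3)² = 9/286, sgn -1
I_A²/I_B² = (35/858)/(9/286) = 35/27

35/27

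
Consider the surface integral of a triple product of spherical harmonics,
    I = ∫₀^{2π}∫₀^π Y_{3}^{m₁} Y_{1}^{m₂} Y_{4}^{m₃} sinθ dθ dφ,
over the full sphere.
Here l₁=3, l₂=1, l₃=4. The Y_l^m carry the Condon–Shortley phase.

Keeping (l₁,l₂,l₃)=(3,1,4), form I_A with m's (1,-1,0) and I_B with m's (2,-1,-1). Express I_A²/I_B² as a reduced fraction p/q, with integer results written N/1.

Shared (l₁,l₂,l₃)=(3,1,4): N and (l;000)² cancel in I_A²/I_B².
A: Δ = 0!·6!·2!/9! = 1/252; Racah Σ t=0..0: t=0:+1/96 = 1/96; ⇒ 3j(3 1 4; 1 -1 0)² = 1/42, sgn +1
B: Δ = 0!·6!·2!/9! = 1/252; Racah Σ t=0..0: t=0:+1/240 = 1/240; ⇒ 3j(3 1 4; 2 -1 -1)² = 1/84, sgn -1
I_A²/I_B² = (1/42)/(1/84) = 2/1

2/1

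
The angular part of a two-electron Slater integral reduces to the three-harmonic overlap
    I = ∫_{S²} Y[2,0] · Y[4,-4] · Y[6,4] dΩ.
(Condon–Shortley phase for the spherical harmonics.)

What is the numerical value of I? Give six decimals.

m-sum 0 ✓  L=12 even ✓  2≤6≤6 ✓
Π(2lᵢ+1) = 5×9×13 = 585
triangle coeff Δ(2,4,6) = 1/6435
Σ_t [0,0]: t=0:+1/2304 = 1/2304
(3j)²=5/143 [(2 4 6; 0 0 0)], sign=+1
Σ_t [0,0]: t=0:+1/161280 = 1/161280
(3j)²=1/143 [(2 4 6; 0 -4 4)], sign=+1
⇒ 4πI² = 225/1573
I = (+1)√(225/1573/(4π)) = 0.10668957

0.106690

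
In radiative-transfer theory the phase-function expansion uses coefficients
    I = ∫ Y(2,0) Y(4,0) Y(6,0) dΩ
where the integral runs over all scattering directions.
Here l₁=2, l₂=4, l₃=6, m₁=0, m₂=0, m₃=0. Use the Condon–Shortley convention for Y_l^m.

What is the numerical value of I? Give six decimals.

Checks pass: Σm=0; 12 even; l₃=6∈[2,6].
(2·2+1)(2·4+1)(2·6+1) = 585
Δ: 0! 4! 8! / 13! → 1/6435
sum: t=0:+1/2304 = 1/2304
3j²(2 4 6; 0 0 0) = Δ·Π!·Σ² = 5/143  (sign +1)
(m-triple is (0,0,0) — same symbol as above.)
combine: 4πI² = 585·5/143·5/143 = 1125/1573
take √, sign +1: I = 0.23856513

0.238565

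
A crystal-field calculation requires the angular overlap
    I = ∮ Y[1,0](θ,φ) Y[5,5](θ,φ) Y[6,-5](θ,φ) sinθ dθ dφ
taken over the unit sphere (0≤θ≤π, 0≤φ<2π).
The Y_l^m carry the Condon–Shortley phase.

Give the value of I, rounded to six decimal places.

-0.135514

m-sum 0 ✓  L=12 even ✓  4≤6≤6 ✓
Π(2lᵢ+1) = 3×11×13 = 429
triangle coeff Δ(1,5,6) = 1/858
Σ_t [0,0]: t=0:+1/14400 = 1/14400
(3j)²=6/143 [(1 5 6; 0 0 0)], sign=+1
Σ_t [0,0]: t=0:+1/3628800 = 1/3628800
(3j)²=1/78 [(1 5 6; 0 5 -5)], sign=-1
⇒ 4πI² = 3/13
I = (-1)√(3/13/(4π)) = -0.13551395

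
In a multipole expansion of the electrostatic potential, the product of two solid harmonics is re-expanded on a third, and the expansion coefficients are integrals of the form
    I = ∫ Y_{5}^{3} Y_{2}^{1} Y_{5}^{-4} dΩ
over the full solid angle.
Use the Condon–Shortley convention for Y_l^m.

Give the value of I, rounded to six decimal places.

Checks pass: Σm=0; 12 even; l₃=5∈[3,7].
(2·5+1)(2·2+1)(2·5+1) = 605
Δ: 2! 8! 2! / 13! → 1/38610
sum: t=0:+1/2880 t=1:−1/576 t=2:+1/2880 = -1/960
3j²(5 2 5; 0 0 0) = Δ·Π!·Σ² = 10/429  (sign +1)
sum: t=1:−1/10080 t=2:+1/80640 = -1/11520
3j²(5 2 5; 3 1 -4) = Δ·Π!·Σ² = 49/1430  (sign +1)
combine: 4πI² = 605·10/429·49/1430 = 245/507
take √, sign +1: I = 0.19609844

0.196098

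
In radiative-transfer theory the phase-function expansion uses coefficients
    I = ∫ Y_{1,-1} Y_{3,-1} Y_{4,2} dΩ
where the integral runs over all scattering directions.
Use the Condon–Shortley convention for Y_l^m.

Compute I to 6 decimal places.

Checks pass: Σm=0; 8 even; l₃=4∈[2,4].
(2·1+1)(2·3+1)(2·4+1) = 189
Δ: 0! 2! 6! / 9! → 1/252
sum: t=0:+1/36 = 1/36
3j²(1 3 4; 0 0 0) = Δ·Π!·Σ² = 4/63  (sign +1)
sum: t=0:+1/96 = 1/96
3j²(1 3 4; -1 -1 2) = Δ·Π!·Σ² = 5/84  (sign +1)
combine: 4πI² = 189·4/63·5/84 = 5/7
take √, sign +1: I = 0.23841361

0.238414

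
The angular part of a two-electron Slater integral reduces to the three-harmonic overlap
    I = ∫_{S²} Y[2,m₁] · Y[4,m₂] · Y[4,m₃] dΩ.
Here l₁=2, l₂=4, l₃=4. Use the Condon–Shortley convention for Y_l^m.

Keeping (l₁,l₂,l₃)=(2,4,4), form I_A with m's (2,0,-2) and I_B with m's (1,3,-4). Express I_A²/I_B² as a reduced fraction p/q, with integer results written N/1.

Same 2,4,4: normalisation and zero-m 3j drop out of the ratio.
A: Δ: 2! 2! 6! / 11! → 1/13860; sum: t=0:+1/192 = 1/192; 3j²(2 4 4; 2 0 -2) = Δ·Π!·Σ² = 3/77  (sign +1)
B: Δ: 2! 2! 6! / 11! → 1/13860; sum: t=1:−1/1440 = -1/1440; 3j²(2 4 4; 1 3 -4) = Δ·Π!·Σ² = 7/165  (sign -1)
I_A²/I_B² = (3/77)/(7/165) = 45/49

45/49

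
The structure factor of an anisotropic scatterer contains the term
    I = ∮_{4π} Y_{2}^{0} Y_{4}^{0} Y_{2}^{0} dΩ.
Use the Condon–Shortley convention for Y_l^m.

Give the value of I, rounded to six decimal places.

0.241796

Checks pass: Σm=0; 8 even; l₃=2∈[2,6].
(2·2+1)(2·4+1)(2·2+1) = 225
Δ: 4! 0! 4! / 9! → 1/630
sum: t=2:+1/16 = 1/16
3j²(2 4 2; 0 0 0) = Δ·Π!·Σ² = 2/35  (sign +1)
(m-triple is (0,0,0) — same symbol as above.)
combine: 4πI² = 225·2/35·2/35 = 36/49
take √, sign +1: I = 0.24179554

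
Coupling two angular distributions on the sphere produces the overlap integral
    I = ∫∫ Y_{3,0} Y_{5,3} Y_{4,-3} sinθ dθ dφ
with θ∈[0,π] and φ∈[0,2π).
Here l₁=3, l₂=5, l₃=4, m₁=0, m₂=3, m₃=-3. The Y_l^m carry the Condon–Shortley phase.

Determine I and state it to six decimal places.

0.103862

m-sum 0 ✓  L=12 even ✓  2≤4≤8 ✓
Π(2lᵢ+1) = 7×11×9 = 693
triangle coeff Δ(3,5,4) = 1/180180
Σ_t [1,3]: t=1:−1/576 t=2:+1/144 t=3:−1/576 = 1/288
(3j)²=20/1001 [(3 5 4; 0 0 0)], sign=+1
Σ_t [2,3]: t=2:+1/2880 t=3:−1/1440 = -1/2880
(3j)²=7/715 [(3 5 4; 0 3 -3)], sign=+1
⇒ 4πI² = 252/1859
I = (+1)√(252/1859/(4π)) = 0.10386175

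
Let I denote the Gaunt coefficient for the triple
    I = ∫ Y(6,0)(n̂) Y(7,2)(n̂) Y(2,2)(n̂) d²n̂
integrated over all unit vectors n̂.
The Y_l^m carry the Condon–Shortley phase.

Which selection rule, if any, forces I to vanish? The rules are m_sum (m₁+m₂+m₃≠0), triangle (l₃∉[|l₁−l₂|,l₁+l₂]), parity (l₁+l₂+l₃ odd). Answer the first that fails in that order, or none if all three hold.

azimuthal sum: 0 + 2 + 2 = 4  ✗
1 ≤ 2 ≤ 13 (triangle on l)
L = 6 + 7 + 2 = 15 (odd)

m_sum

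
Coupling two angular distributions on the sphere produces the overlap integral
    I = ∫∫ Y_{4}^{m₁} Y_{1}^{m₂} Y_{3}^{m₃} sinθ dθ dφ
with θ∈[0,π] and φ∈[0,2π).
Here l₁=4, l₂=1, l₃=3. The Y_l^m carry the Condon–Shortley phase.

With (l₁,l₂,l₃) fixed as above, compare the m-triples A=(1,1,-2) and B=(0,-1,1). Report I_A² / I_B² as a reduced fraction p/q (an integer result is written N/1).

1/2

l's match ⇒ only the (l;m) 3-j factors differ between A and B.
A: triangle coeff Δ(4,1,3) = 1/252; Σ_t [2,2]: t=2:+1/240 = 1/240; (3j)²=1/84 [(4 1 3; 1 1 -2)], sign=-1
B: triangle coeff Δ(4,1,3) = 1/252; Σ_t [0,0]: t=0:+1/96 = 1/96; (3j)²=1/42 [(4 1 3; 0 -1 1)], sign=+1
I_A²/I_B² = (1/84)/(1/42) = 1/2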